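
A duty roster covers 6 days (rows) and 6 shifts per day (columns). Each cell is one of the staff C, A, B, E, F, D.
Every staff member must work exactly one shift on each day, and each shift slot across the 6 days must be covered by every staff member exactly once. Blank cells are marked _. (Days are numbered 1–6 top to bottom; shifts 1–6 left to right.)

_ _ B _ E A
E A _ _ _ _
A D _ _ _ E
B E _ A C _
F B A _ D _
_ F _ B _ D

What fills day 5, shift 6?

Day 5 already has {A, B, F, D} and shift 6 already has {A, E, D}, so day 5, shift 6 must be C.

C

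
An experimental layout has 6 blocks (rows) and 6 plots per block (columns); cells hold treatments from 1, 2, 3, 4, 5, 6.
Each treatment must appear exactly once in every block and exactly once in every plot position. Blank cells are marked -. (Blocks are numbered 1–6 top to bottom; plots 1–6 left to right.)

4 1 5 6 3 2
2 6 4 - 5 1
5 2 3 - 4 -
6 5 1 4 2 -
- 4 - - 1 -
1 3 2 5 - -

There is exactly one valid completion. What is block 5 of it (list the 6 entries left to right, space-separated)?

Block 5, plot 1: block 5 has {1, 4} and plot 1 has {1, 2, 4, 5, 6}, leaving only 3.
Block 5, plot 3: block 5 has {1, 3, 4} and plot 3 has {1, 2, 3, 4, 5}, leaving only 6.
Block 5, plot 4: block 5 has {1, 3, 4, 6} and plot 4 has {4, 5, 6}, leaving only 2.
Block 5, plot 6: block 5 has {1, 2, 3, 4, 6} and plot 6 has {1, 2}, leaving only 5.
So block 5 reads: 3 4 6 2 1 5.

3 4 6 2 1 5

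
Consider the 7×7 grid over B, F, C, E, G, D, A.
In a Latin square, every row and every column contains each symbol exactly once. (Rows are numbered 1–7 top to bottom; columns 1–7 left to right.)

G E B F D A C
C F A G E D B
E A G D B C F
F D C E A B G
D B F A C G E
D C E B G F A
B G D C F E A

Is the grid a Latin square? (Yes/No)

Every row is a permutation, but column 7 contains A twice (at rows 6 and 7).

No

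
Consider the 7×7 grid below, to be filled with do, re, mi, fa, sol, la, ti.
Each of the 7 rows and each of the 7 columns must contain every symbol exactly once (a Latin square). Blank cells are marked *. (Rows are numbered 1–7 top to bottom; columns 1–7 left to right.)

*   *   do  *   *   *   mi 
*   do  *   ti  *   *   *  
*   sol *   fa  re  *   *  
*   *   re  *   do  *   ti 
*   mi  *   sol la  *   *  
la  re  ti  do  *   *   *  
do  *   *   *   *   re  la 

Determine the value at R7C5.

fa

Row 3, column 7: row 3 has {re, fa, sol} and column 7 has {mi, la, ti}, leaving only do.
Row 5, column 3: row 5 has {mi, sol, la} and column 3 has {do, re, ti}, leaving only fa.
Row 5, column 7: row 5 has {mi, fa, sol, la} and column 7 has {do, mi, la, ti}, leaving only re.
Row 5, column 1: row 5 has {re, mi, fa, sol, la} and column 1 has {do, la}, leaving only ti.
Row 3, column 1: row 3 has {do, re, fa, sol} and column 1 has {do, la, ti}, leaving only mi.
Row 3, column 3: row 3 has {do, re, mi, fa, sol} and column 3 has {do, re, fa, ti}, leaving only la.
Row 3, column 6: row 3 has {do, re, mi, fa, sol, la} and column 6 has {re}, leaving only ti.
Row 5, column 6: row 5 has {re, mi, fa, sol, la, ti} and column 6 has {re, ti}, leaving only do.
Row 7, column 4: row 7 has {do, re, la} and column 4 has {do, fa, sol, ti}, leaving only mi.
Row 4, column 4: row 4 has {do, re, ti} and column 4 has {do, mi, fa, sol, ti}, leaving only la.
Row 1, column 4: row 1 has {do, mi} and column 4 has {do, mi, fa, sol, la, ti}, leaving only re.
Row 4, column 2: row 4 has {do, re, la, ti} and column 2 has {do, re, mi, sol}, leaving only fa.
Row 4, column 1: row 4 has {do, re, fa, la, ti} and column 1 has {do, mi, la, ti}, leaving only sol.
Row 1, column 1: row 1 has {do, re, mi} and column 1 has {do, mi, sol, la, ti}, leaving only fa.
Row 2, column 1: row 2 has {do, ti} and column 1 has {do, mi, fa, sol, la, ti}, leaving only re.
Row 4, column 6: row 4 has {do, re, fa, sol, la, ti} and column 6 has {do, re, ti}, leaving only mi.
Row 7, column 2: row 7 has {do, re, mi, la} and column 2 has {do, re, mi, fa, sol}, leaving only ti.
Row 1, column 2: row 1 has {do, re, mi, fa} and column 2 has {do, re, mi, fa, sol, ti}, leaving only la.
Row 1, column 6: row 1 has {do, re, mi, fa, la} and column 6 has {do, re, mi, ti}, leaving only sol.
Row 1, column 5: row 1 has {do, re, mi, fa, sol, la} and column 5 has {do, re, la}, leaving only ti.
Row 6, column 6: row 6 has {do, re, la, ti} and column 6 has {do, re, mi, sol, ti}, leaving only fa.
Row 2, column 6: row 2 has {do, re, ti} and column 6 has {do, re, mi, fa, sol, ti}, leaving only la.
Row 6, column 7: row 6 has {do, re, fa, la, ti} and column 7 has {do, re, mi, la, ti}, leaving only sol.
Row 2, column 7: row 2 has {do, re, la, ti} and column 7 has {do, re, mi, sol, la, ti}, leaving only fa.
Row 6, column 5: row 6 has {do, re, fa, sol, la, ti} and column 5 has {do, re, la, ti}, leaving only mi.
Row 2, column 5: row 2 has {do, re, fa, la, ti} and column 5 has {do, re, mi, la, ti}, leaving only sol.
Row 7 already has {do, re, mi, la, ti} and column 5 already has {do, re, mi, sol, la, ti}, so row 7, column 5 must be fa.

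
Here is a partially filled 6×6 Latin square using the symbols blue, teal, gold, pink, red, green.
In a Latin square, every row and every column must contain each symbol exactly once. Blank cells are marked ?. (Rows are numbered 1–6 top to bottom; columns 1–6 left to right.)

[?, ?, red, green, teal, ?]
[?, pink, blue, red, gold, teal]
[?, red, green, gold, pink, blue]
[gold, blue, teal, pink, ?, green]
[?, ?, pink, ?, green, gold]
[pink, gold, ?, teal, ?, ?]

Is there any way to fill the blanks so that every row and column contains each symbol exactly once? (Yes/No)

No

Row 1, column 2: row 1 together with column 2 already contain {blue, teal, gold, pink, red, green} — every symbol — so nothing can go there. The grid has no valid completion.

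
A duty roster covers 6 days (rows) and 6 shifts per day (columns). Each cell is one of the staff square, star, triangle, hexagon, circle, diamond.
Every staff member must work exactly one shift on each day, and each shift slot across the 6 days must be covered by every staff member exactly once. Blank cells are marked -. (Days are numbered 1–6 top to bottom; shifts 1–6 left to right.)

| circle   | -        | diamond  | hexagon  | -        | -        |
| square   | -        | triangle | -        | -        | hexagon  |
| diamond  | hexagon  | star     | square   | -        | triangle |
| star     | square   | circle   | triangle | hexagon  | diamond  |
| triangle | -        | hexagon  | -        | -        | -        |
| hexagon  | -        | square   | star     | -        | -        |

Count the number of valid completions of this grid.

5

Day 1, shift 2: eliminating its day and shift leaves {star, triangle}.
Day 1, shift 5: eliminating its day and shift leaves {square, star, triangle}.
Day 1, shift 6: eliminating its day and shift leaves {square, star}.
Day 2, shift 2: eliminating its day and shift leaves {star, circle, diamond}.
Day 2, shift 4: eliminating its day and shift leaves {circle, diamond}.
Day 2, shift 5: eliminating its day and shift leaves {star, circle, diamond}.
Day 3, shift 5: eliminating its day and shift leaves {circle}.
Day 5, shift 2: eliminating its day and shift leaves {star, circle, diamond}.
Day 5, shift 4: eliminating its day and shift leaves {circle, diamond}.
Day 5, shift 5: eliminating its day and shift leaves {square, star, circle, diamond}.
Day 5, shift 6: eliminating its day and shift leaves {square, star, circle}.
Day 6, shift 2: eliminating its day and shift leaves {triangle, circle, diamond}.
Day 6, shift 5: eliminating its day and shift leaves {triangle, circle, diamond}.
Day 6, shift 6: eliminating its day and shift leaves {circle}.
Enumerating the assignments across these blanks that avoid any day or shift repeat gives 5 completions.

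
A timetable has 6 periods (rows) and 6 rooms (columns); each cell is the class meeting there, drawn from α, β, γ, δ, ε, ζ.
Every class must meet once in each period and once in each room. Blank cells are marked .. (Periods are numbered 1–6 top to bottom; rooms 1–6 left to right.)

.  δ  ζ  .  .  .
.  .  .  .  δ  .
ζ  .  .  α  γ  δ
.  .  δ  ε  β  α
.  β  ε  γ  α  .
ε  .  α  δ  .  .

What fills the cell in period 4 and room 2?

Period 1, room 4: period 1 has {δ, ζ} and room 4 has {α, γ, δ, ε}, leaving only β.
Period 1, room 5: period 1 has {β, δ, ζ} and room 5 has {α, β, γ, δ}, leaving only ε.
Period 1, room 6: period 1 has {β, δ, ε, ζ} and room 6 has {α, δ}, leaving only γ.
Period 1, room 1: period 1 has {β, γ, δ, ε, ζ} and room 1 has {ε, ζ}, leaving only α.
Period 2, room 4: period 2 has {δ} and room 4 has {α, β, γ, δ, ε}, leaving only ζ.
Period 3, room 2: period 3 has {α, γ, δ, ζ} and room 2 has {β, δ}, leaving only ε.
Period 3, room 3: period 3 has {α, γ, δ, ε, ζ} and room 3 has {α, δ, ε, ζ}, leaving only β.
Period 2, room 3: period 2 has {δ, ζ} and room 3 has {α, β, δ, ε, ζ}, leaving only γ.
Period 2, room 1: period 2 has {γ, δ, ζ} and room 1 has {α, ε, ζ}, leaving only β.
Period 2, room 2: period 2 has {β, γ, δ, ζ} and room 2 has {β, δ, ε}, leaving only α.
Period 2, room 6: period 2 has {α, β, γ, δ, ζ} and room 6 has {α, γ, δ}, leaving only ε.
Period 4, room 1: period 4 has {α, β, δ, ε} and room 1 has {α, β, ε, ζ}, leaving only γ.
Period 4 already has {α, β, γ, δ, ε} and room 2 already has {α, β, δ, ε}, so period 4, room 2 must be ζ.

ζ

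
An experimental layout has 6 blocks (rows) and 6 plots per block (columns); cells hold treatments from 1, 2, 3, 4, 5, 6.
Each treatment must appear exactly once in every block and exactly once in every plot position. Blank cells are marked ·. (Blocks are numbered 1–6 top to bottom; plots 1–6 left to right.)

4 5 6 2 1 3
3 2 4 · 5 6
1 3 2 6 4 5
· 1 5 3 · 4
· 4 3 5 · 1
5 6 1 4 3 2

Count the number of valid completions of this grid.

2

Block 2, plot 4: eliminating its block and plot leaves {1}.
Block 4, plot 1: eliminating its block and plot leaves {2, 6}.
Block 4, plot 5: eliminating its block and plot leaves {2, 6}.
Block 5, plot 1: eliminating its block and plot leaves {2, 6}.
Block 5, plot 5: eliminating its block and plot leaves {2, 6}.
Enumerating the assignments across these blanks that avoid any block or plot repeat gives 2 completions.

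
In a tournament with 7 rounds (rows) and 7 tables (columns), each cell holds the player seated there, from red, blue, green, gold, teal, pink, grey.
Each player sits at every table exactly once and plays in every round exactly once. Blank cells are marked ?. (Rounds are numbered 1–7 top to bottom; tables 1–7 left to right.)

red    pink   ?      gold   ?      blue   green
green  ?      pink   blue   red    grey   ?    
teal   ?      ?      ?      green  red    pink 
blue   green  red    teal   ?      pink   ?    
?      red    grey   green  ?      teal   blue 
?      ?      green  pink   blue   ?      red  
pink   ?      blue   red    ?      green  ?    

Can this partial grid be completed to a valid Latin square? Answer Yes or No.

Yes

No round or table among the givens repeats a symbol, and propagating forced cells runs into no contradiction.
One valid completion exists (for instance, red pink teal gold grey blue green / green gold pink blue red grey teal / teal blue gold grey green red pink / blue green red teal gold pink grey / gold red grey green pink teal blue / grey teal green pink blue gold red / pink grey blue red teal green gold).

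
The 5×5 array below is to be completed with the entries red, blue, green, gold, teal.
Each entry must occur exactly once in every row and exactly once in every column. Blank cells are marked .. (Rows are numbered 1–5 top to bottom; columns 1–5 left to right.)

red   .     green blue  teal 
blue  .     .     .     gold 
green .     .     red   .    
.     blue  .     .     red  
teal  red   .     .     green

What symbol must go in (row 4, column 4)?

Row 1, column 2: row 1 has {red, blue, green, teal} and column 2 has {red, blue}, leaving only gold.
Row 3, column 2: row 3 has {red, green} and column 2 has {red, blue, gold}, leaving only teal.
Row 2, column 2: row 2 has {blue, gold} and column 2 has {red, blue, gold, teal}, leaving only green.
Row 2, column 4: row 2 has {blue, green, gold} and column 4 has {red, blue}, leaving only teal.
Row 2, column 3: row 2 has {blue, green, gold, teal} and column 3 has {green}, leaving only red.
Row 3, column 5: row 3 has {red, green, teal} and column 5 has {red, green, gold, teal}, leaving only blue.
Row 3, column 3: row 3 has {red, blue, green, teal} and column 3 has {red, green}, leaving only gold.
Row 4, column 1: row 4 has {red, blue} and column 1 has {red, blue, green, teal}, leaving only gold.
Row 4 already has {red, blue, gold} and column 4 already has {red, blue, teal}, so row 4, column 4 must be green.

green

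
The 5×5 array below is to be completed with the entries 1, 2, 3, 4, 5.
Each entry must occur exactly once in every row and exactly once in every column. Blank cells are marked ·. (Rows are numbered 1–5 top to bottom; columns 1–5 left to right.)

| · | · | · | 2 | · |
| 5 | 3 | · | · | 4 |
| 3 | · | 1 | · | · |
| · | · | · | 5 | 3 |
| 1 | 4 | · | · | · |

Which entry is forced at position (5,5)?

Row 1, column 1: row 1 has {2} and column 1 has {1, 3, 5}, leaving only 4.
Row 2, column 3: row 2 has {3, 4, 5} and column 3 has {1}, leaving only 2.
Row 2, column 4: row 2 has {2, 3, 4, 5} and column 4 has {2, 5}, leaving only 1.
Row 3, column 4: row 3 has {1, 3} and column 4 has {1, 2, 5}, leaving only 4.
Row 4, column 1: row 4 has {3, 5} and column 1 has {1, 3, 4, 5}, leaving only 2.
Row 4, column 2: row 4 has {2, 3, 5} and column 2 has {3, 4}, leaving only 1.
Row 1, column 2: row 1 has {2, 4} and column 2 has {1, 3, 4}, leaving only 5.
Row 1, column 3: row 1 has {2, 4, 5} and column 3 has {1, 2}, leaving only 3.
Row 1, column 5: row 1 has {2, 3, 4, 5} and column 5 has {3, 4}, leaving only 1.
Row 3, column 2: row 3 has {1, 3, 4} and column 2 has {1, 3, 4, 5}, leaving only 2.
Row 3, column 5: row 3 has {1, 2, 3, 4} and column 5 has {1, 3, 4}, leaving only 5.
Row 5 already has {1, 4} and column 5 already has {1, 3, 4, 5}, so row 5, column 5 must be 2.

2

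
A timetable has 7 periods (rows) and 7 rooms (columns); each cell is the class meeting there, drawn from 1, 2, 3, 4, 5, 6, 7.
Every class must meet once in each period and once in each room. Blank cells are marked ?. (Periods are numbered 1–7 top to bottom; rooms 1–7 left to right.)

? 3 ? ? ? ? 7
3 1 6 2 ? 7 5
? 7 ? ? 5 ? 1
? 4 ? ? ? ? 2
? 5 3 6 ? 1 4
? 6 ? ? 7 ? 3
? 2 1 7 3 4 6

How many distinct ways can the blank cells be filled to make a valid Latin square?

Period 1, room 1: eliminating its period and room leaves {1, 2, 4, 5, 6}.
Period 1, room 3: eliminating its period and room leaves {2, 4, 5}.
Period 1, room 4: eliminating its period and room leaves {1, 4, 5}.
Period 1, room 5: eliminating its period and room leaves {1, 2, 4, 6}.
Period 1, room 6: eliminating its period and room leaves {2, 5, 6}.
Period 2, room 5: eliminating its period and room leaves {4}.
Period 3, room 1: eliminating its period and room leaves {2, 4, 6}.
Period 3, room 3: eliminating its period and room leaves {2, 4}.
Period 3, room 4: eliminating its period and room leaves {3, 4}.
Period 3, room 6: eliminating its period and room leaves {2, 3, 6}.
Period 4, room 1: eliminating its period and room leaves {1, 5, 6, 7}.
Period 4, room 3: eliminating its period and room leaves {5, 7}.
Period 4, room 4: eliminating its period and room leaves {1, 3, 5}.
Period 4, room 5: eliminating its period and room leaves {1, 6}.
Period 4, room 6: eliminating its period and room leaves {3, 5, 6}.
Period 5, room 1: eliminating its period and room leaves {2, 7}.
Period 5, room 5: eliminating its period and room leaves {2}.
Period 6, room 1: eliminating its period and room leaves {1, 2, 4, 5}.
Period 6, room 3: eliminating its period and room leaves {2, 4, 5}.
Period 6, room 4: eliminating its period and room leaves {1, 4, 5}.
Period 6, room 6: eliminating its period and room leaves {2, 5}.
Period 7, room 1: eliminating its period and room leaves {5}.
Enumerating the assignments across these blanks that avoid any period or room repeat gives 11 completions.

11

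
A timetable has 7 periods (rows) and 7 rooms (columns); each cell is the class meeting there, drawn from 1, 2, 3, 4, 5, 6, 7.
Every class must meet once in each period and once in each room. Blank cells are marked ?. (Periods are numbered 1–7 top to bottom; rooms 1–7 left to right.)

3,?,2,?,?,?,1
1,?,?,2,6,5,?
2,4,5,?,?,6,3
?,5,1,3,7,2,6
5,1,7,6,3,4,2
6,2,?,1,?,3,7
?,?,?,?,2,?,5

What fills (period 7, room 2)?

Period 1, room 6: period 1 has {1, 2, 3} and room 6 has {2, 3, 4, 5, 6}, leaving only 7.
Period 1, room 2: period 1 has {1, 2, 3, 7} and room 2 has {1, 2, 4, 5}, leaving only 6.
Period 2, room 7: period 2 has {1, 2, 5, 6} and room 7 has {1, 2, 3, 5, 6, 7}, leaving only 4.
Period 2, room 3: period 2 has {1, 2, 4, 5, 6} and room 3 has {1, 2, 5, 7}, leaving only 3.
Period 2, room 2: period 2 has {1, 2, 3, 4, 5, 6} and room 2 has {1, 2, 4, 5, 6}, leaving only 7.
Period 7 already has {2, 5} and room 2 already has {1, 2, 4, 5, 6, 7}, so period 7, room 2 must be 3.

3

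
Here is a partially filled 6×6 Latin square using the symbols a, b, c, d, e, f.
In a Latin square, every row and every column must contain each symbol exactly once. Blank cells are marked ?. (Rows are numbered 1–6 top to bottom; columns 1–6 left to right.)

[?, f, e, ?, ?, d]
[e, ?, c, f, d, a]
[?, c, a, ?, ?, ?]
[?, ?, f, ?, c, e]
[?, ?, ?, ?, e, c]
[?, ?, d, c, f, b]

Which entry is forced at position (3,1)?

d

Row 2, column 2: row 2 has {a, c, d, e, f} and column 2 has {c, f}, leaving only b.
Row 3, column 5: row 3 has {a, c} and column 5 has {c, d, e, f}, leaving only b.
Row 1, column 5: row 1 has {d, e, f} and column 5 has {b, c, d, e, f}, leaving only a.
Row 1, column 4: row 1 has {a, d, e, f} and column 4 has {c, f}, leaving only b.
Row 1, column 1: row 1 has {a, b, d, e, f} and column 1 has {e}, leaving only c.
Row 3, column 6: row 3 has {a, b, c} and column 6 has {a, b, c, d, e}, leaving only f.
Row 3 already has {a, b, c, f} and column 1 already has {c, e}, so row 3, column 1 must be d.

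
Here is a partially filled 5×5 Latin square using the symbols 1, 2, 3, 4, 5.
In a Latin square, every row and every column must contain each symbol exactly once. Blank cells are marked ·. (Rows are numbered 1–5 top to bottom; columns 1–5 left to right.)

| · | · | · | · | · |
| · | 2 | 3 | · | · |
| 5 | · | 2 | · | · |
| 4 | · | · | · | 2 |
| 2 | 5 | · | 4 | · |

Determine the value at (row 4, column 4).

Row 2, column 1: row 2 has {2, 3} and column 1 has {2, 4, 5}, leaving only 1.
Row 1, column 1: row 1 has {} and column 1 has {1, 2, 4, 5}, leaving only 3.
Row 2, column 4: row 2 has {1, 2, 3} and column 4 has {4}, leaving only 5.
Row 2, column 5: row 2 has {1, 2, 3, 5} and column 5 has {2}, leaving only 4.
Row 5, column 3: row 5 has {2, 4, 5} and column 3 has {2, 3}, leaving only 1.
Row 4, column 3: row 4 has {2, 4} and column 3 has {1, 2, 3}, leaving only 5.
Row 1, column 3: row 1 has {3} and column 3 has {1, 2, 3, 5}, leaving only 4.
Row 1, column 2: row 1 has {3, 4} and column 2 has {2, 5}, leaving only 1.
Row 1, column 4: row 1 has {1, 3, 4} and column 4 has {4, 5}, leaving only 2.
Row 1, column 5: row 1 has {1, 2, 3, 4} and column 5 has {2, 4}, leaving only 5.
Row 4, column 2: row 4 has {2, 4, 5} and column 2 has {1, 2, 5}, leaving only 3.
Row 4 already has {2, 3, 4, 5} and column 4 already has {2, 4, 5}, so row 4, column 4 must be 1.

1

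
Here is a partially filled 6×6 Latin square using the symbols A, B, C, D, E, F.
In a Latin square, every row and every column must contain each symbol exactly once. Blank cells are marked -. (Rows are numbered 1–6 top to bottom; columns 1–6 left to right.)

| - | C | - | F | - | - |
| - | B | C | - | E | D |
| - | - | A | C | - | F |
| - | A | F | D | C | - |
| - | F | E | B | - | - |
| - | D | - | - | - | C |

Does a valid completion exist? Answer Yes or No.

Yes

No row or column among the givens repeats a symbol, and propagating forced cells runs into no contradiction.
One valid completion exists (for instance, B C D F A E / F B C A E D / D E A C B F / E A F D C B / C F E B D A / A D B E F C).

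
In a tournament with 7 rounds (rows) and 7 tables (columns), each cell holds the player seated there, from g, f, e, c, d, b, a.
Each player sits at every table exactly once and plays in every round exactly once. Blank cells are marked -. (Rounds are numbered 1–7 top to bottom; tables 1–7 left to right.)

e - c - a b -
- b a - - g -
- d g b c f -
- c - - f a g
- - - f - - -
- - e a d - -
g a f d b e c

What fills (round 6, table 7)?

b

Round 1, table 4: round 1 has {e, c, b, a} and table 4 has {f, d, b, a}, leaving only g.
Round 1, table 2: round 1 has {g, e, c, b, a} and table 2 has {c, d, b, a}, leaving only f.
Round 1, table 7: round 1 has {g, f, e, c, b, a} and table 7 has {g, c}, leaving only d.
Round 2, table 5: round 2 has {g, b, a} and table 5 has {f, c, d, b, a}, leaving only e.
Round 2, table 4: round 2 has {g, e, b, a} and table 4 has {g, f, d, b, a}, leaving only c.
Round 2, table 7: round 2 has {g, e, c, b, a} and table 7 has {g, c, d}, leaving only f.
Round 6 already has {e, d, a} and table 7 already has {g, f, c, d}, so round 6, table 7 must be b.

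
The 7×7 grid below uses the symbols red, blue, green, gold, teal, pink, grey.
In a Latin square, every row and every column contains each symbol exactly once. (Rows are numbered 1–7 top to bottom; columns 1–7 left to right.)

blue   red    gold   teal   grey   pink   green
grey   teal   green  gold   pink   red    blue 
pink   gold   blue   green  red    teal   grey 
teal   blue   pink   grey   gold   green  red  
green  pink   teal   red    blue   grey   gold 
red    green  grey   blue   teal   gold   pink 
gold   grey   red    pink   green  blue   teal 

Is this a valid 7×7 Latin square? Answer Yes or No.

Yes

Each row is a permutation of the 7 symbols, and so is each column.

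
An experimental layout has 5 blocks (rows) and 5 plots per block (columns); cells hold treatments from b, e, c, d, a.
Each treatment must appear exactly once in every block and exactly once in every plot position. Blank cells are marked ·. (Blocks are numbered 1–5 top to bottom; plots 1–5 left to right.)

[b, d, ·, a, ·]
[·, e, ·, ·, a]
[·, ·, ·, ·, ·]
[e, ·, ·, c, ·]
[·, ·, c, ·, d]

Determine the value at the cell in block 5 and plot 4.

Block 1, plot 3: block 1 has {b, d, a} and plot 3 has {c}, leaving only e.
Block 1, plot 5: block 1 has {b, e, d, a} and plot 5 has {d, a}, leaving only c.
Block 4, plot 5: block 4 has {e, c} and plot 5 has {c, d, a}, leaving only b.
Block 3, plot 5: block 3 has {} and plot 5 has {b, c, d, a}, leaving only e.
Block 4, plot 2: block 4 has {b, e, c} and plot 2 has {e, d}, leaving only a.
Block 4, plot 3: block 4 has {b, e, c, a} and plot 3 has {e, c}, leaving only d.
Block 2, plot 3: block 2 has {e, a} and plot 3 has {e, c, d}, leaving only b.
Block 2, plot 4: block 2 has {b, e, a} and plot 4 has {c, a}, leaving only d.
Block 2, plot 1: block 2 has {b, e, d, a} and plot 1 has {b, e}, leaving only c.
Block 3, plot 3: block 3 has {e} and plot 3 has {b, e, c, d}, leaving only a.
Block 3, plot 1: block 3 has {e, a} and plot 1 has {b, e, c}, leaving only d.
Block 3, plot 4: block 3 has {e, d, a} and plot 4 has {c, d, a}, leaving only b.
Block 5 already has {c, d} and plot 4 already has {b, c, d, a}, so block 5, plot 4 must be e.

e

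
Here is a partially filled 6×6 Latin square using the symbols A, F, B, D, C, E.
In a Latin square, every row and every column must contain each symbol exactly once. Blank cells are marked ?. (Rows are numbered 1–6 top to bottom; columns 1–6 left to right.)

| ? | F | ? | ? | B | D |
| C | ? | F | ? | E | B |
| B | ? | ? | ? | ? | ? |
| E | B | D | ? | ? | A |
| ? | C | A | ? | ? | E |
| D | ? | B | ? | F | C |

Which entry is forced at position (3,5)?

Row 1, column 1: row 1 has {F, B, D} and column 1 has {B, D, C, E}, leaving only A.
Row 3, column 6: row 3 has {B} and column 6 has {A, B, D, C, E}, leaving only F.
Row 4, column 5: row 4 has {A, B, D, E} and column 5 has {F, B, E}, leaving only C.
Row 4, column 4: row 4 has {A, B, D, C, E} and column 4 has {}, leaving only F.
Row 5, column 1: row 5 has {A, C, E} and column 1 has {A, B, D, C, E}, leaving only F.
Row 5, column 5: row 5 has {A, F, C, E} and column 5 has {F, B, C, E}, leaving only D.
Row 3 already has {F, B} and column 5 already has {F, B, D, C, E}, so row 3, column 5 must be A.

A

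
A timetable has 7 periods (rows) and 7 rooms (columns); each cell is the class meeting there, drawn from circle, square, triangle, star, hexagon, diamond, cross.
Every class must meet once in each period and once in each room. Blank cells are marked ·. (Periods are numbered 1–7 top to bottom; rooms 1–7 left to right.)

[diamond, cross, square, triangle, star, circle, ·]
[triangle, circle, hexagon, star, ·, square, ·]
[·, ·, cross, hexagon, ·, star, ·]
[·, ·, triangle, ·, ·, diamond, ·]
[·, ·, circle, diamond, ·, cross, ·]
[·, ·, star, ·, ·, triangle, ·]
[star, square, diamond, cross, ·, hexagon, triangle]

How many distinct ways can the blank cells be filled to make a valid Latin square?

Period 1, room 7: eliminating its period and room leaves {hexagon}.
Period 2, room 5: eliminating its period and room leaves {diamond, cross}.
Period 2, room 7: eliminating its period and room leaves {diamond, cross}.
Period 3, room 1: eliminating its period and room leaves {circle, square}.
Period 3, room 2: eliminating its period and room leaves {triangle, diamond}.
Period 3, room 5: eliminating its period and room leaves {circle, square, triangle, diamond}.
Period 3, room 7: eliminating its period and room leaves {circle, square, diamond}.
Period 4, room 1: eliminating its period and room leaves {circle, square, hexagon, cross}.
Period 4, room 2: eliminating its period and room leaves {star, hexagon}.
Period 4, room 4: eliminating its period and room leaves {circle, square}.
Period 4, room 5: eliminating its period and room leaves {circle, square, hexagon, cross}.
Period 4, room 7: eliminating its period and room leaves {circle, square, star, hexagon, cross}.
Period 5, room 1: eliminating its period and room leaves {square, hexagon}.
Period 5, room 2: eliminating its period and room leaves {triangle, star, hexagon}.
Period 5, room 5: eliminating its period and room leaves {square, triangle, hexagon}.
Period 5, room 7: eliminating its period and room leaves {square, star, hexagon}.
Period 6, room 1: eliminating its period and room leaves {circle, square, hexagon, cross}.
Period 6, room 2: eliminating its period and room leaves {hexagon, diamond}.
Period 6, room 4: eliminating its period and room leaves {circle, square}.
Period 6, room 5: eliminating its period and room leaves {circle, square, hexagon, diamond, cross}.
Period 6, room 7: eliminating its period and room leaves {circle, square, hexagon, diamond, cross}.
Period 7, room 5: eliminating its period and room leaves {circle}.
Enumerating the assignments across these blanks that avoid any period or room repeat gives 16 completions.

16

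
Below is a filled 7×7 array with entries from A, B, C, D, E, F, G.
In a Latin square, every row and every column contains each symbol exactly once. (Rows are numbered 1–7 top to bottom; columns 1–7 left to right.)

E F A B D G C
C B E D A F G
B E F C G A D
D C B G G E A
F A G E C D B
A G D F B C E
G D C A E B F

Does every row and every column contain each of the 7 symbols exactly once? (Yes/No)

Row 4 contains G twice (at columns 4 and 5), so it is not a permutation.

No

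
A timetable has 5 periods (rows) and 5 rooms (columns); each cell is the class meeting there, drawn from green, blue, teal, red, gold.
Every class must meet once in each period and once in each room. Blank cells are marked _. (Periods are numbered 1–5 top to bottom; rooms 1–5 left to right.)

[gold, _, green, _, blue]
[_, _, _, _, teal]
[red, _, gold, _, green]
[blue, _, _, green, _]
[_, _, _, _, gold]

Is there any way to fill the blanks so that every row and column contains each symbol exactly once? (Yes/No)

Yes

No period or room among the givens repeats a symbol, and propagating forced cells runs into no contradiction.
One valid completion exists (for instance, gold teal green red blue / green red blue gold teal / red blue gold teal green / blue gold teal green red / teal green red blue gold).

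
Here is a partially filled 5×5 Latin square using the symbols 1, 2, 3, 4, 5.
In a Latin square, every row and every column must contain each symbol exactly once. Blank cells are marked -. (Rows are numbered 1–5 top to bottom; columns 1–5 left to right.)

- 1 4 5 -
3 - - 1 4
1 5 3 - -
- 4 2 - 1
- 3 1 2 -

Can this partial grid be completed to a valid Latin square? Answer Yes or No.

Yes

No row or column among the givens repeats a symbol, and propagating forced cells runs into no contradiction.
One valid completion exists (for instance, 2 1 4 5 3 / 3 2 5 1 4 / 1 5 3 4 2 / 5 4 2 3 1 / 4 3 1 2 5).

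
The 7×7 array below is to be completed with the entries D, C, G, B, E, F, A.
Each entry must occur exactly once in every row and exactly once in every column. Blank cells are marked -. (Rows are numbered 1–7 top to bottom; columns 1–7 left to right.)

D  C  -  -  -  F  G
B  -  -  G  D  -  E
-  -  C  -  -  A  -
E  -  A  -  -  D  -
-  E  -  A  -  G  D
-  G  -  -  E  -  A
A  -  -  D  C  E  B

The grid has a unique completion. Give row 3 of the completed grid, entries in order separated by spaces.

G D C E B A F

Row 3, column 7: row 3 has {C, A} and column 7 has {D, G, B, E, A}, leaving only F.
Row 3, column 1: row 3 has {C, F, A} and column 1 has {D, B, E, A}, leaving only G.
Row 3, column 5: row 3 has {C, G, F, A} and column 5 has {D, C, E}, leaving only B.
Row 3, column 2: row 3 has {C, G, B, F, A} and column 2 has {C, G, E}, leaving only D.
Row 3, column 4: row 3 has {D, C, G, B, F, A} and column 4 has {D, G, A}, leaving only E.
So row 3 reads: G D C E B A F.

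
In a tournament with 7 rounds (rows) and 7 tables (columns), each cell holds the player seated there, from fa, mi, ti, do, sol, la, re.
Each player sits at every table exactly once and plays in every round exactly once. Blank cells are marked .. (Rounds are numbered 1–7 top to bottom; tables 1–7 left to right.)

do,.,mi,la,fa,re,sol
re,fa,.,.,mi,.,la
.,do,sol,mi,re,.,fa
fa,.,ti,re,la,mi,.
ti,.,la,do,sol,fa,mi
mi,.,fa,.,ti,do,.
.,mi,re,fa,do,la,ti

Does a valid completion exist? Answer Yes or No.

Yes

No round or table among the givens repeats a symbol, and propagating forced cells runs into no contradiction.
One valid completion exists (for instance, do ti mi la fa re sol / re fa do ti mi sol la / la do sol mi re ti fa / fa sol ti re la mi do / ti re la do sol fa mi / mi la fa sol ti do re / sol mi re fa do la ti).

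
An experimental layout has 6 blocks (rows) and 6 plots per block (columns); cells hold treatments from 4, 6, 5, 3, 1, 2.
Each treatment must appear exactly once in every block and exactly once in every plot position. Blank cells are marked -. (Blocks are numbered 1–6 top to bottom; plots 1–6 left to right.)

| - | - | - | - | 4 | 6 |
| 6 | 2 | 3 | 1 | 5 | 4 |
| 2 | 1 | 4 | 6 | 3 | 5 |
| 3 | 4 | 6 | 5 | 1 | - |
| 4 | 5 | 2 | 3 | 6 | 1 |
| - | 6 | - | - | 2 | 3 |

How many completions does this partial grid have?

Block 1, plot 1: eliminating its block and plot leaves {5, 1}.
Block 1, plot 2: eliminating its block and plot leaves {3}.
Block 1, plot 3: eliminating its block and plot leaves {5, 1}.
Block 1, plot 4: eliminating its block and plot leaves {2}.
Block 4, plot 6: eliminating its block and plot leaves {2}.
Block 6, plot 1: eliminating its block and plot leaves {5, 1}.
Block 6, plot 3: eliminating its block and plot leaves {5, 1}.
Block 6, plot 4: eliminating its block and plot leaves {4}.
Enumerating the assignments across these blanks that avoid any block or plot repeat gives 2 completions.

2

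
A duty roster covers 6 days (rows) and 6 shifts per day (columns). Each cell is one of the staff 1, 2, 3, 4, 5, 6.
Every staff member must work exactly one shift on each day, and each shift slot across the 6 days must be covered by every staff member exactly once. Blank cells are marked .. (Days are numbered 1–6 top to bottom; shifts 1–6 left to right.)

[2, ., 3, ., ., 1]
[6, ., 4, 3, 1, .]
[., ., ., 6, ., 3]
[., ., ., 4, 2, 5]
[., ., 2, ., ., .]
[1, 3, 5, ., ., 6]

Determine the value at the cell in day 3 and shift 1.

Day 1, shift 4: day 1 has {1, 2, 3} and shift 4 has {3, 4, 6}, leaving only 5.
Day 2, shift 6: day 2 has {1, 3, 4, 6} and shift 6 has {1, 3, 5, 6}, leaving only 2.
Day 2, shift 2: day 2 has {1, 2, 3, 4, 6} and shift 2 has {3}, leaving only 5.
Day 3, shift 3: day 3 has {3, 6} and shift 3 has {2, 3, 4, 5}, leaving only 1.
Day 4, shift 1: day 4 has {2, 4, 5} and shift 1 has {1, 2, 6}, leaving only 3.
Day 4, shift 3: day 4 has {2, 3, 4, 5} and shift 3 has {1, 2, 3, 4, 5}, leaving only 6.
Day 4, shift 2: day 4 has {2, 3, 4, 5, 6} and shift 2 has {3, 5}, leaving only 1.
Day 5, shift 4: day 5 has {2} and shift 4 has {3, 4, 5, 6}, leaving only 1.
Day 5, shift 6: day 5 has {1, 2} and shift 6 has {1, 2, 3, 5, 6}, leaving only 4.
Day 5, shift 1: day 5 has {1, 2, 4} and shift 1 has {1, 2, 3, 6}, leaving only 5.
Day 3 already has {1, 3, 6} and shift 1 already has {1, 2, 3, 5, 6}, so day 3, shift 1 must be 4.

4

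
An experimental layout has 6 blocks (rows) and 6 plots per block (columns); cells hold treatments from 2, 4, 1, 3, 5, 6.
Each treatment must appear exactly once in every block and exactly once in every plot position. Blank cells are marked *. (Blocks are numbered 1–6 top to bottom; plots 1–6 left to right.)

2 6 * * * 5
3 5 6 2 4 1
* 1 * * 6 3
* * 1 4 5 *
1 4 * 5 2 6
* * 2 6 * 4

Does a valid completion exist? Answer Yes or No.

No

Block 3, plot 4: block 3 together with plot 4 already contain {2, 4, 1, 3, 5, 6} — every symbol — so nothing can go there. The grid has no valid completion.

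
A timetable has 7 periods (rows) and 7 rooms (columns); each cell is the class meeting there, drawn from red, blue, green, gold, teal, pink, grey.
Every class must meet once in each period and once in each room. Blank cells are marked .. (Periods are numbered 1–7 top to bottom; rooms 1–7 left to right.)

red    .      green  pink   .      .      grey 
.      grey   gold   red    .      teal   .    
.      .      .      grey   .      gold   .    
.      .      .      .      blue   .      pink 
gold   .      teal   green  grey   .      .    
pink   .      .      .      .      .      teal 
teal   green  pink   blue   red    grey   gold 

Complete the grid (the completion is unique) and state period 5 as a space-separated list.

gold red teal green grey pink blue

Period 1, room 6: period 1 has {red, green, pink, grey} and room 6 has {gold, teal, grey}, leaving only blue.
Period 6, room 4: period 6 has {teal, pink} and room 4 has {red, blue, green, pink, grey}, leaving only gold.
Period 4, room 4: period 4 has {blue, pink} and room 4 has {red, blue, green, gold, pink, grey}, leaving only teal.
Period 6, room 5: period 6 has {gold, teal, pink} and room 5 has {red, blue, grey}, leaving only green.
Period 2, room 5: period 2 has {red, gold, teal, grey} and room 5 has {red, blue, green, grey}, leaving only pink.
Period 3, room 5: period 3 has {gold, grey} and room 5 has {red, blue, green, pink, grey}, leaving only teal.
Period 1, room 5: period 1 has {red, blue, green, pink, grey} and room 5 has {red, blue, green, teal, pink, grey}, leaving only gold.
Period 1, room 2: period 1 has {red, blue, green, gold, pink, grey} and room 2 has {green, grey}, leaving only teal.
Period 6, room 6: period 6 has {green, gold, teal, pink} and room 6 has {blue, gold, teal, grey}, leaving only red.
Period 5, room 6: period 5 has {green, gold, teal, grey} and room 6 has {red, blue, gold, teal, grey}, leaving only pink.
Period 4, room 6: period 4 has {blue, teal, pink} and room 6 has {red, blue, gold, teal, pink, grey}, leaving only green.
Period 4, room 1: period 4 has {blue, green, teal, pink} and room 1 has {red, gold, teal, pink}, leaving only grey.
Period 4, room 3: period 4 has {blue, green, teal, pink, grey} and room 3 has {green, gold, teal, pink}, leaving only red.
Period 3, room 3: period 3 has {gold, teal, grey} and room 3 has {red, green, gold, teal, pink}, leaving only blue.
Period 3, room 1: period 3 has {blue, gold, teal, grey} and room 1 has {red, gold, teal, pink, grey}, leaving only green.
Period 2, room 1: period 2 has {red, gold, teal, pink, grey} and room 1 has {red, green, gold, teal, pink, grey}, leaving only blue.
Period 2, room 7: period 2 has {red, blue, gold, teal, pink, grey} and room 7 has {gold, teal, pink, grey}, leaving only green.
Period 3, room 7: period 3 has {blue, green, gold, teal, grey} and room 7 has {green, gold, teal, pink, grey}, leaving only red.
Period 5, room 7: period 5 has {green, gold, teal, pink, grey} and room 7 has {red, green, gold, teal, pink, grey}, leaving only blue.
Period 5, room 2: period 5 has {blue, green, gold, teal, pink, grey} and room 2 has {green, teal, grey}, leaving only red.
So period 5 reads: gold red teal green grey pink blue.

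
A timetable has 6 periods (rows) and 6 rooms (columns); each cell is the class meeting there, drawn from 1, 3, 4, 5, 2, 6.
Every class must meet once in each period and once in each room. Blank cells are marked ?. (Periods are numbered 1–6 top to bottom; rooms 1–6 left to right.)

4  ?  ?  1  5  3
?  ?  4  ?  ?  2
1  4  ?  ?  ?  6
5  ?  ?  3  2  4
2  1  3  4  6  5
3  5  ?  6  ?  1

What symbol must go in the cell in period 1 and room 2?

2

Period 2, room 1: period 2 has {4, 2} and room 1 has {1, 3, 4, 5, 2}, leaving only 6.
Period 2, room 2: period 2 has {4, 2, 6} and room 2 has {1, 4, 5}, leaving only 3.
Period 2, room 4: period 2 has {3, 4, 2, 6} and room 4 has {1, 3, 4, 6}, leaving only 5.
Period 2, room 5: period 2 has {3, 4, 5, 2, 6} and room 5 has {5, 2, 6}, leaving only 1.
Period 3, room 4: period 3 has {1, 4, 6} and room 4 has {1, 3, 4, 5, 6}, leaving only 2.
Period 3, room 3: period 3 has {1, 4, 2, 6} and room 3 has {3, 4}, leaving only 5.
Period 3, room 5: period 3 has {1, 4, 5, 2, 6} and room 5 has {1, 5, 2, 6}, leaving only 3.
Period 4, room 2: period 4 has {3, 4, 5, 2} and room 2 has {1, 3, 4, 5}, leaving only 6.
Period 1 already has {1, 3, 4, 5} and room 2 already has {1, 3, 4, 5, 6}, so period 1, room 2 must be 2.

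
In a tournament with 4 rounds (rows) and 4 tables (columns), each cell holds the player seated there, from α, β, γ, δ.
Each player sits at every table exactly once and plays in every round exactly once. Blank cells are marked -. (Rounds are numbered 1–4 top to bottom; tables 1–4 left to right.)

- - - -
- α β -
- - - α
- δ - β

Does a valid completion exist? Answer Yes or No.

No round or table among the givens repeats a symbol, and propagating forced cells runs into no contradiction.
One valid completion exists (for instance, δ β α γ / γ α β δ / β γ δ α / α δ γ β).

Yes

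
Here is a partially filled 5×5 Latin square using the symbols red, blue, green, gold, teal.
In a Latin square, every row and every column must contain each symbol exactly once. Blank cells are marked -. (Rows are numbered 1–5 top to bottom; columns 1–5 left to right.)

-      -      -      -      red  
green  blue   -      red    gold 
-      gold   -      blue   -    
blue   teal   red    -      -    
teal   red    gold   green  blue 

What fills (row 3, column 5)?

teal

Row 1, column 1: row 1 has {red} and column 1 has {blue, green, teal}, leaving only gold.
Row 1, column 2: row 1 has {red, gold} and column 2 has {red, blue, gold, teal}, leaving only green.
Row 1, column 4: row 1 has {red, green, gold} and column 4 has {red, blue, green}, leaving only teal.
Row 1, column 3: row 1 has {red, green, gold, teal} and column 3 has {red, gold}, leaving only blue.
Row 2, column 3: row 2 has {red, blue, green, gold} and column 3 has {red, blue, gold}, leaving only teal.
Row 3, column 1: row 3 has {blue, gold} and column 1 has {blue, green, gold, teal}, leaving only red.
Row 3, column 3: row 3 has {red, blue, gold} and column 3 has {red, blue, gold, teal}, leaving only green.
Row 3 already has {red, blue, green, gold} and column 5 already has {red, blue, gold}, so row 3, column 5 must be teal.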